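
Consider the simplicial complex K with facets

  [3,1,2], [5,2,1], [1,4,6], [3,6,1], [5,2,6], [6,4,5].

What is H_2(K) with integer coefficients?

Fix the vertex order 1 < 2 < 3 < 4 < 5 < 6 and write every simplex with vertices in increasing order. Then dim K = 2 and the simplices of K are:

  0-simplices (6): [1], [2], [3], [4], [5], [6]
  1-simplices (12): [1,2], [1,3], [1,4], [1,5], [1,6], [2,3], [2,5], [2,6], [3,6], [4,5], [4,6], [5,6]
  2-simplices (6): [1,2,3], [1,2,5], [1,3,6], [1,4,6], [2,5,6], [4,5,6]

giving chain groups C_0 ≅ Z^6, C_1 ≅ Z^12, C_2 ≅ Z^6.

Boundary ∂_1: C_1 → C_0 maps an edge to its endpoints' difference, ∂[p,q] = q − p. For instance
  ∂[4,5] = [5] − [4].
As a 6×12 matrix over Z this has rank 5, with invariant factors (1,1,1,1,1).

The boundary map ∂_2: C_2 → C_1 sends each 2-simplex [p,q,r] to [q,r] − [p,r] + [p,q]. For instance
  ∂[4,5,6] = [5,6] − [4,6] + [4,5],
  ∂[1,2,3] = [2,3] − [1,3] + [1,2].
As a 12×6 matrix over Z this has rank 6, with invariant factors (1,1,1,1,1,1).

From H_k ≅ ker(∂_k) / im(∂_{k+1}) we obtain:

  H_2: rank ker ∂_2 − rank ∂_3 = (6 − 6) − 0 = 0, and there is no ∂_3, so H_2 = 0.

(K is a triangulation of the cylinder S^1 x I.)

H_2 = 0.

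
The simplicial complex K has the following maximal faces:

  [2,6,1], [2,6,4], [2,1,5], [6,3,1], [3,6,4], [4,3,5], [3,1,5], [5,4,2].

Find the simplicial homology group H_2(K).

H_2 = Z.

Fix the vertex order 1 < 2 < 3 < 4 < 5 < 6 and write every simplex with vertices in increasing order. Then dim K = 2 and the simplices of K are:

  0-simplices (6): [1], [2], [3], [4], [5], [6]
  1-simplices (12): [1,2], [1,3], [1,5], [1,6], [2,4], [2,5], [2,6], [3,4], [3,5], [3,6], [4,5], [4,6]
  2-simplices (8): [1,2,5], [1,2,6], [1,3,5], [1,3,6], [2,4,5], [2,4,6], [3,4,5], [3,4,6]

so the chain groups are C_0 ≅ Z^6, C_1 ≅ Z^12, C_2 ≅ Z^8.

Boundary ∂_1: C_1 → C_0 maps an edge to its endpoints' difference, ∂[p,q] = q − p. For instance
  ∂[2,4] = [4] − [2].
The resulting 6×12 matrix has rank 5, and its Smith normal form has invariant factors (1,1,1,1,1).

Boundary ∂_2: C_2 → C_1 maps a triangle to the signed sum of its edges. For instance
  ∂[2,4,6] = [4,6] − [2,6] + [2,4],
  ∂[1,3,5] = [3,5] − [1,5] + [1,3].
As a 12×8 matrix over Z this has rank 7, with invariant factors (1,1,1,1,1,1,1).

From H_k ≅ ker(∂_k) / im(∂_{k+1}) we obtain:

  H_2: rank ker ∂_2 − rank ∂_3 = (8 − 7) − 0 = 1, and there is no ∂_3, so H_2 = Z.

(K is a triangulation of the 2-sphere S^2.)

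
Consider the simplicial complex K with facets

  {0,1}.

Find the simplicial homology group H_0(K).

H_0 = Z.

K has 2 vertices, 1 edge.
rank ∂_0 = 0, rank ∂_1 = 1 ⇒ b_0 = 2 − 0 − 1 = 1; all invariant factors of ∂_1 are 1 so no torsion. So H_0 = Z.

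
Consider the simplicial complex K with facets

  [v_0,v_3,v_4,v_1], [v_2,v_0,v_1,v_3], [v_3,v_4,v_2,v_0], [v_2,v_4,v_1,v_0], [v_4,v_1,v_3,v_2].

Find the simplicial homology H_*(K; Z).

Fix the vertex order v_0 < v_1 < v_2 < v_3 < v_4 and write every simplex with vertices in increasing order. Then dim K = 3 and the simplices of K are:

  0-simplices (5): [v_0], [v_1], [v_2], [v_3], [v_4]
  1-simplices (10): [v_0,v_1], [v_0,v_2], [v_0,v_3], [v_0,v_4], [v_1,v_2], [v_1,v_3], [v_1,v_4], [v_2,v_3], [v_2,v_4], [v_3,v_4]
  2-simplices (10): [v_0,v_1,v_2], [v_0,v_1,v_3], [v_0,v_1,v_4], [v_0,v_2,v_3], [v_0,v_2,v_4], [v_0,v_3,v_4], [v_1,v_2,v_3], [v_1,v_2,v_4], [v_1,v_3,v_4], [v_2,v_3,v_4]
  3-simplices (5): [v_0,v_1,v_2,v_3], [v_0,v_1,v_2,v_4], [v_0,v_1,v_3,v_4], [v_0,v_2,v_3,v_4], [v_1,v_2,v_3,v_4]

so the chain groups are C_0 ≅ Z^5, C_1 ≅ Z^10, C_2 ≅ Z^10, C_3 ≅ Z^5.

The boundary map ∂_1: C_1 → C_0 sends each edge [p,q] (with p < q) to q − p. For instance
  ∂[v_0,v_3] = [v_3] − [v_0].
The 5×10 boundary matrix has rank 4 and Smith normal form diag(1,1,1,1).

∂_2: C_2 → C_1 acts by ∂[p,q,r] = [q,r] − [p,r] + [p,q]. For instance
  ∂[v_0,v_3,v_4] = [v_3,v_4] − [v_0,v_4] + [v_0,v_3],
  ∂[v_0,v_1,v_2] = [v_1,v_2] − [v_0,v_2] + [v_0,v_1].
This gives a 10×10 integer matrix of rank 6; reducing to Smith normal form yields diagonal entries (1,1,1,1,1,1).

Boundary ∂_3: C_3 → C_2 sends each 3-simplex σ to the alternating sum Σ_i (−1)^i (σ with its i-th vertex removed). For instance
  ∂[v_0,v_1,v_2,v_3] = [v_1,v_2,v_3] − [v_0,v_2,v_3] + [v_0,v_1,v_3] − [v_0,v_1,v_2],
  ∂[v_1,v_2,v_3,v_4] = [v_2,v_3,v_4] − [v_1,v_3,v_4] + [v_1,v_2,v_4] − [v_1,v_2,v_3].
The resulting 10×5 matrix has rank 4, and its Smith normal form has invariant factors (1,1,1,1).

From H_k ≅ ker(∂_k) / im(∂_{k+1}) we obtain:

  H_0: rank C_0 − rank ∂_1 = 5 − 4 = 1, and the invariant factors of ∂_1 are all 1, so H_0 ≅ Z.
  H_1: rank ker ∂_1 − rank ∂_2 = (10 − 4) − 6 = 0, and the invariant factors of ∂_2 are all 1, so H_1 ≅ 0.
  H_2: rank ker ∂_2 − rank ∂_3 = (10 − 6) − 4 = 0, and the invariant factors of ∂_3 are all 1, so H_2 ≅ 0.
  H_3: rank ker ∂_3 − rank ∂_4 = (5 − 4) − 0 = 1, and there is no ∂_4, so H_3 ≅ Z.

As a check, the Euler characteristic is 5 − 10 + 10 − 5 = 0, which agrees with 1 − 0 + 0 − 1 = 0.

H_0 = Z,  H_1 = 0,  H_2 = 0,  H_3 = Z.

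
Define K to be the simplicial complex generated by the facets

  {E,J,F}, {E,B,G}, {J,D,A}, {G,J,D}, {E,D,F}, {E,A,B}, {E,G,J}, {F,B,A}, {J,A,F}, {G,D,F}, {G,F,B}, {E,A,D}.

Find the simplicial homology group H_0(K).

Take the total order A < B < D < E < F < G < J on the vertex set. Then K (dimension 2) consists of the simplices:

  0-simplices (7): A, B, D, E, F, G, J
  1-simplices (18): AB, AD, AE, AF, AJ, BE, BF, BG, DE, DF, DG, DJ, EF, EG, EJ, FG, FJ, GJ
  2-simplices (12): ABE, ABF, ADE, ADJ, AFJ, BEG, BFG, DEF, DFG, DGJ, EFJ, EGJ

giving chain groups C_0 ≅ Z^7, C_1 ≅ Z^18, C_2 ≅ Z^12.

The boundary map ∂_1: C_1 → C_0 is given by ∂[p,q] = [q] − [p]. For instance
  ∂DE = E − D.
The 7×18 boundary matrix has rank 6 and Smith normal form diag(1,1,1,1,1,1).

The boundary map ∂_2: C_2 → C_1 sends each 2-simplex [p,q,r] to [q,r] − [p,r] + [p,q]. For instance
  ∂ABE = BE − AE + AB,
  ∂ADJ = DJ − AJ + AD.
This gives a 18×12 integer matrix of rank 12; reducing to Smith normal form yields diagonal entries (1,1,1,1,1,1,1,1,1,1,1,2).

Now H_k = ker ∂_k / im ∂_{k+1}, so:

  H_0: rank C_0 − rank ∂_1 = 7 − 6 = 1, and the invariant factors of ∂_1 are all 1, so H_0 ≅ Z.

(K is a triangulation of the real projective plane RP^2.)

H_0 = Z.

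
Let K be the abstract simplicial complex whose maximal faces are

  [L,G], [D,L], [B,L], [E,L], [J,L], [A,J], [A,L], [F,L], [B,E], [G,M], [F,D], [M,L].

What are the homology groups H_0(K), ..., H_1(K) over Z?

H_0 = Z,  H_1 = Z^4.

Fix the vertex order A < B < D < E < F < G < J < L < M and write every simplex with vertices in increasing order. Then dim K = 1 and the simplices of K are:

  0-simplices (9): A, B, D, E, F, G, J, L, M
  1-simplices (12): AJ, AL, BE, BL, DF, DL, EL, FL, GL, GM, JL, LM

so the chain groups are C_0 ≅ Z^9, C_1 ≅ Z^12.

∂_1: C_1 → C_0 is given by ∂[p,q] = [q] − [p].
The resulting 9×12 matrix has rank 8, and its Smith normal form has invariant factors (1,1,1,1,1,1,1,1).

Computing H_k = (kernel of ∂_k) / (image of ∂_{k+1}):

  H_0: rank C_0 − rank ∂_1 = 9 − 8 = 1, and the invariant factors of ∂_1 are all 1, so H_0 = Z.
  H_1: rank ker ∂_1 − rank ∂_2 = (12 − 8) − 0 = 4, and there is no ∂_2, so H_1 = Z^4.

(K is a triangulation of a wedge of 4 circles.)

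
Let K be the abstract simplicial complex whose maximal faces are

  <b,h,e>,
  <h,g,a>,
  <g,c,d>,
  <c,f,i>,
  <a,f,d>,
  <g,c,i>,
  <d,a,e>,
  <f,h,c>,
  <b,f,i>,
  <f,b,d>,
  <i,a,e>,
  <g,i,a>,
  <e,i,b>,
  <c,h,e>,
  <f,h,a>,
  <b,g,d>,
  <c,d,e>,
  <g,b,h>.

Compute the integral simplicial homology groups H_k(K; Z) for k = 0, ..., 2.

K has 9 vertices, 27 edges, 18 triangles.
rank ∂_0 = 0, rank ∂_1 = 8 ⇒ b_0 = 9 − 0 − 8 = 1; all invariant factors of ∂_1 are 1 so no torsion. So H_0 ≅ Z.
rank ∂_1 = 8, rank ∂_2 = 17 ⇒ b_1 = 27 − 8 − 17 = 2; all invariant factors of ∂_2 are 1 so no torsion. So H_1 ≅ Z^2.
rank ∂_2 = 17, rank ∂_3 = 0 ⇒ b_2 = 18 − 17 − 0 = 1. So H_2 ≅ Z.

H_0 = Z,  H_1 = Z^2,  H_2 = Z.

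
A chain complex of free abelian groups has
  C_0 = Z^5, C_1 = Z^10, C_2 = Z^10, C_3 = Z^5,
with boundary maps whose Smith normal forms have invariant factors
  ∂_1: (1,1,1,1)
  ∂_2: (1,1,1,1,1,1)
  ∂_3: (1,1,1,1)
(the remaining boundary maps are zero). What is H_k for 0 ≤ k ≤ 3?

H_0: b_0 = 5 − 0 − 4 = 1; torsion from ∂_1 factors > 1: none. So H_0 ≅ Z.
H_1: b_1 = 10 − 4 − 6 = 0; torsion from ∂_2 factors > 1: none. So H_1 ≅ 0.
H_2: b_2 = 10 − 6 − 4 = 0; torsion from ∂_3 factors > 1: none. So H_2 ≅ 0.
H_3: b_3 = 5 − 4 − 0 = 1; torsion from ∂_4 factors > 1: none. So H_3 ≅ Z.

H_0 ≅ Z,  H_1 = 0,  H_2 = 0,  H_3 ≅ Z.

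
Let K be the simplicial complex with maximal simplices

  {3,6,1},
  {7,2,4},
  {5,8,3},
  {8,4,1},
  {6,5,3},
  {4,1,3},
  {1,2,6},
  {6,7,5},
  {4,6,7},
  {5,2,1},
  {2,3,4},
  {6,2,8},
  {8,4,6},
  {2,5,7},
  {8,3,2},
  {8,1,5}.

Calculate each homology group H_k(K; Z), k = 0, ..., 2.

H_0 = Z,  H_1 = Z^2,  H_2 = Z.

Fix the vertex order 1 < 2 < 3 < 4 < 5 < 6 < 7 < 8 and write every simplex with vertices in increasing order. Then dim K = 2 and the simplices of K are:

  0-simplices (8): [1], [2], [3], [4], [5], [6], [7], [8]
  1-simplices (24): (24 of them)
  2-simplices (16): [1,2,5], [1,2,6], [1,3,4], [1,3,6], [1,4,8], [1,5,8], [2,3,4], [2,3,8], [2,4,7], [2,5,7], [2,6,8], [3,5,6], [3,5,8], [4,6,7], [4,6,8], [5,6,7]

so the chain groups are C_0 ≅ Z^8, C_1 ≅ Z^24, C_2 ≅ Z^16.

∂_1: C_1 → C_0 is given by ∂[p,q] = [q] − [p]. For instance
  ∂[1,2] = [2] − [1].
The resulting 8×24 matrix has rank 7, and its Smith normal form has invariant factors (1,1,1,1,1,1,1).

Boundary ∂_2: C_2 → C_1 maps a triangle to the signed sum of its edges. For instance
  ∂[1,3,6] = [3,6] − [1,6] + [1,3],
  ∂[2,3,8] = [3,8] − [2,8] + [2,3].
The resulting 24×16 matrix has rank 15, and its Smith normal form has invariant factors (1,1,1,1,1,1,1,1,1,1,1,1,1,1,1).

From H_k ≅ ker(∂_k) / im(∂_{k+1}) we obtain:

  H_0: rank C_0 − rank ∂_1 = 8 − 7 = 1, and the invariant factors of ∂_1 are all 1, so H_0 ≅ Z.
  H_1: rank ker ∂_1 − rank ∂_2 = (24 − 7) − 15 = 2, and the invariant factors of ∂_2 are all 1, so H_1 ≅ Z^2.
  H_2: rank ker ∂_2 − rank ∂_3 = (16 − 15) − 0 = 1, and there is no ∂_3, so H_2 ≅ Z.

As a check, the Euler characteristic is 8 − 24 + 16 = 0, which agrees with 1 − 2 + 1 = 0.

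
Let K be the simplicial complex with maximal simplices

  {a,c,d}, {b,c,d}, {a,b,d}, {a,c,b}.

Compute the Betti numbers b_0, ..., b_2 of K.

Take the total order a < b < c < d on the vertex set. Then K (dimension 2) consists of the simplices:

  0-simplices (4): a, b, c, d
  1-simplices (6): ab, ac, ad, bc, bd, cd
  2-simplices (4): abc, abd, acd, bcd

Hence C_0 ≅ Z^4, C_1 ≅ Z^6, C_2 ≅ Z^4.

The boundary map ∂_1: C_1 → C_0 maps an edge to its endpoints' difference, ∂[p,q] = q − p.
This gives a 4×6 integer matrix of rank 3; reducing to Smith normal form yields diagonal entries (1,1,1).

∂_2: C_2 → C_1 acts by ∂[p,q,r] = [q,r] − [p,r] + [p,q]. For instance
  ∂bcd = cd − bd + bc,
  ∂acd = cd − ad + ac.
The resulting 6×4 matrix has rank 3, and its Smith normal form has invariant factors (1,1,1).

Computing H_k = (kernel of ∂_k) / (image of ∂_{k+1}):

  H_0: rank C_0 − rank ∂_1 = 4 − 3 = 1, and the invariant factors of ∂_1 are all 1, so H_0 = Z.
  H_1: rank ker ∂_1 − rank ∂_2 = (6 − 3) − 3 = 0, and the invariant factors of ∂_2 are all 1, so H_1 = 0.
  H_2: rank ker ∂_2 − rank ∂_3 = (4 − 3) − 0 = 1, and there is no ∂_3, so H_2 = Z.

As a check, the Euler characteristic is 4 − 6 + 4 = 2, which agrees with 1 − 0 + 1 = 2.

Hence the Betti numbers are b_0 = 1, b_1 = 0, b_2 = 1.

b_0 = 1, b_1 = 0, b_2 = 1.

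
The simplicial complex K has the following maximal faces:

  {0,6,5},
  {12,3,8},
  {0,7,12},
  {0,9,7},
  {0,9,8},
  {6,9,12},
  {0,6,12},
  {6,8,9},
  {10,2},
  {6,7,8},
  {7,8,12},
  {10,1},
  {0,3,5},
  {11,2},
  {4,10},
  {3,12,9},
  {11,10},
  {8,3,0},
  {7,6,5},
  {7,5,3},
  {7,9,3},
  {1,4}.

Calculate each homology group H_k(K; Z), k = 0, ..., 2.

H_0 ≅ Z^2,  H_1 ≅ Z^4,  H_2 ≅ Z.

Take the total order 0 < 1 < 2 < 3 < 4 < 5 < 6 < 7 < 8 < 9 < 10 < 11 < 12 on the vertex set. Then K (dimension 2) consists of the simplices:

  0-simplices (13): [0], [1], [2], [3], [4], [5], [6], [7], [8], [9], [10], [11], [12]
  1-simplices (30): (30 of them)
  2-simplices (16): [0,3,5], [0,3,8], [0,5,6], [0,6,12], [0,7,9], [0,7,12], [0,8,9], [3,5,7], [3,7,9], [3,8,12], [3,9,12], [5,6,7], [6,7,8], [6,8,9], [6,9,12], [7,8,12]

so the chain groups are C_0 ≅ Z^13, C_1 ≅ Z^30, C_2 ≅ Z^16.

Boundary ∂_1: C_1 → C_0 sends each edge [p,q] (with p < q) to q − p.
The resulting 13×30 matrix has rank 11, and its Smith normal form has invariant factors (1,1,1,1,1,1,1,1,1,1,1).

Boundary ∂_2: C_2 → C_1 acts by ∂[p,q,r] = [q,r] − [p,r] + [p,q]. For instance
  ∂[6,9,12] = [9,12] − [6,12] + [6,9],
  ∂[0,8,9] = [8,9] − [0,9] + [0,8].
This gives a 30×16 integer matrix of rank 15; reducing to Smith normal form yields diagonal entries (1,1,1,1,1,1,1,1,1,1,1,1,1,1,1).

Computing H_k = (kernel of ∂_k) / (image of ∂_{k+1}):

  H_0: rank C_0 − rank ∂_1 = 13 − 11 = 2, and the invariant factors of ∂_1 are all 1, so H_0 = Z^2.
  H_1: rank ker ∂_1 − rank ∂_2 = (30 − 11) − 15 = 4, and the invariant factors of ∂_2 are all 1, so H_1 = Z^4.
  H_2: rank ker ∂_2 − rank ∂_3 = (16 − 15) − 0 = 1, and there is no ∂_3, so H_2 = Z.

(K is a triangulation of the disjoint union of the torus T^2 and a wedge of 2 circles.)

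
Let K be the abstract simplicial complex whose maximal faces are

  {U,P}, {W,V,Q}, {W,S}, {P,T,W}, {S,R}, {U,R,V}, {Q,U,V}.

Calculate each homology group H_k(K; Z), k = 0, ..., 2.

H_0 ≅ Z,  H_1 ≅ Z^2,  H_2 = 0.

K has 8 vertices, 13 edges, 4 triangles.
rank ∂_0 = 0, rank ∂_1 = 7 ⇒ b_0 = 8 − 0 − 7 = 1; all invariant factors of ∂_1 are 1 so no torsion. So H_0 = Z.
rank ∂_1 = 7, rank ∂_2 = 4 ⇒ b_1 = 13 − 7 − 4 = 2; all invariant factors of ∂_2 are 1 so no torsion. So H_1 = Z^2.
rank ∂_2 = 4, rank ∂_3 = 0 ⇒ b_2 = 4 − 4 − 0 = 0. So H_2 = 0.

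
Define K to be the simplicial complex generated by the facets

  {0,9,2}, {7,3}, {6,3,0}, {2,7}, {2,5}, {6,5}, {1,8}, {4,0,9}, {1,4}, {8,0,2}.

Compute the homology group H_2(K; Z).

K has 10 vertices, 16 edges, 4 triangles.
rank ∂_2 = 4, rank ∂_3 = 0 ⇒ b_2 = 4 − 4 − 0 = 0. So H_2 = 0.

H_2 ≅ 0.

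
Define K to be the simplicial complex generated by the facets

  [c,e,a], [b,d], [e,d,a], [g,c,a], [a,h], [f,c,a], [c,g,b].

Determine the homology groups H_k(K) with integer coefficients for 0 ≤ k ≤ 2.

We work with the vertex ordering a < b < c < d < e < f < g < h. The simplices of K, each written with vertices in increasing order, are:

  0-simplices (8): a, b, c, d, e, f, g, h
  1-simplices (13): ac, ad, ae, af, ag, ah, bc, bd, bg, ce, cf, cg, de
  2-simplices (5): ace, acf, acg, ade, bcg

giving chain groups C_0 ≅ Z^8, C_1 ≅ Z^13, C_2 ≅ Z^5.

The boundary map ∂_1: C_1 → C_0 maps an edge to its endpoints' difference, ∂[p,q] = q − p. For instance
  ∂af = f − a.
The 8×13 boundary matrix has rank 7 and Smith normal form diag(1,1,1,1,1,1,1).

The boundary map ∂_2: C_2 → C_1 acts by ∂[p,q,r] = [q,r] − [p,r] + [p,q]. For instance
  ∂acf = cf − af + ac,
  ∂ace = ce − ae + ac.
The 13×5 boundary matrix has rank 5 and Smith normal form diag(1,1,1,1,1).

Reading off H_k = ker ∂_k / im ∂_{k+1}:

  H_0: rank C_0 − rank ∂_1 = 8 − 7 = 1, and the invariant factors of ∂_1 are all 1, so H_0 ≅ Z.
  H_1: rank ker ∂_1 − rank ∂_2 = (13 − 7) − 5 = 1, and the invariant factors of ∂_2 are all 1, so H_1 ≅ Z.
  H_2: rank ker ∂_2 − rank ∂_3 = (5 − 5) − 0 = 0, and there is no ∂_3, so H_2 ≅ 0.

As a check, the Euler characteristic is 8 − 13 + 5 = 0, which agrees with 1 − 1 + 0 = 0.

H_0 = Z,  H_1 = Z,  H_2 = 0.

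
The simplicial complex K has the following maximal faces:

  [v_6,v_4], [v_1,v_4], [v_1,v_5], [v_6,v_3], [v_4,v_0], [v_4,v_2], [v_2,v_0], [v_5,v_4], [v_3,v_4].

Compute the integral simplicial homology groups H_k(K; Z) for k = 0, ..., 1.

Take the total order v_0 < v_1 < v_2 < v_3 < v_4 < v_5 < v_6 on the vertex set. Then K (dimension 1) consists of the simplices:

  0-simplices (7): [v_0], [v_1], [v_2], [v_3], [v_4], [v_5], [v_6]
  1-simplices (9): [v_0,v_2], [v_0,v_4], [v_1,v_4], [v_1,v_5], [v_2,v_4], [v_3,v_4], [v_3,v_6], [v_4,v_5], [v_4,v_6]

so the chain groups are C_0 ≅ Z^7, C_1 ≅ Z^9.

Boundary ∂_1: C_1 → C_0 maps an edge to its endpoints' difference, ∂[p,q] = q − p. For instance
  ∂[v_0,v_2] = [v_2] − [v_0].
This gives a 7×9 integer matrix of rank 6; reducing to Smith normal form yields diagonal entries (1,1,1,1,1,1).

Computing H_k = (kernel of ∂_k) / (image of ∂_{k+1}):

  H_0: rank C_0 − rank ∂_1 = 7 − 6 = 1, and the invariant factors of ∂_1 are all 1, so H_0 = Z.
  H_1: rank ker ∂_1 − rank ∂_2 = (9 − 6) − 0 = 3, and there is no ∂_2, so H_1 = Z^3.

As a check, the Euler characteristic is 7 − 9 = -2, which agrees with 1 − 3 = -2.
(K is a triangulation of a wedge of 3 circles.)

H_0 = Z,  H_1 = Z^3.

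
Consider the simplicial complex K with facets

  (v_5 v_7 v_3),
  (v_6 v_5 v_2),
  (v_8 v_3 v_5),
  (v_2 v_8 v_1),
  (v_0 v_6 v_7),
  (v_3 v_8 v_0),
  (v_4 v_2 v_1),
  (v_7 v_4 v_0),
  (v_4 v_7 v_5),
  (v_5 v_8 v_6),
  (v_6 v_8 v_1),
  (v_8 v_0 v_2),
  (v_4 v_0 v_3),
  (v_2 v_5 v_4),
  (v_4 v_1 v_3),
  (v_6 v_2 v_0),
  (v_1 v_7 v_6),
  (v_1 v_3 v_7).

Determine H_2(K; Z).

We work with the vertex ordering v_0 < v_1 < v_2 < v_3 < v_4 < v_5 < v_6 < v_7 < v_8. The simplices of K, each written with vertices in increasing order, are:

  0-simplices (9): [v_0], [v_1], [v_2], [v_3], [v_4], [v_5], [v_6], [v_7], [v_8]
  1-simplices (27): (27 of them)
  2-simplices (18): (18 of them)

Hence C_0 ≅ Z^9, C_1 ≅ Z^27, C_2 ≅ Z^18.

Boundary ∂_1: C_1 → C_0 is given by ∂[p,q] = [q] − [p].
As a 9×27 matrix over Z this has rank 8, with invariant factors (1,1,1,1,1,1,1,1).

The boundary map ∂_2: C_2 → C_1 maps a triangle to the signed sum of its edges. For instance
  ∂[v_1,v_2,v_4] = [v_2,v_4] − [v_1,v_4] + [v_1,v_2],
  ∂[v_1,v_3,v_4] = [v_3,v_4] − [v_1,v_4] + [v_1,v_3].
This gives a 27×18 integer matrix of rank 18; reducing to Smith normal form yields diagonal entries (1,1,1,1,1,1,1,1,1,1,1,1,1,1,1,1,1,2).

Computing H_k = (kernel of ∂_k) / (image of ∂_{k+1}):

  H_2: rank ker ∂_2 − rank ∂_3 = (18 − 18) − 0 = 0, and there is no ∂_3, so H_2 = 0.

H_2 ≅ 0.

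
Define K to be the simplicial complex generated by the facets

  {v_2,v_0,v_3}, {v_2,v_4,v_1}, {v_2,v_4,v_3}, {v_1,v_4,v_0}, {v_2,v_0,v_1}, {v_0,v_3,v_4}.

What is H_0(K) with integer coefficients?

H_0 ≅ Z.

Take the total order v_0 < v_1 < v_2 < v_3 < v_4 on the vertex set. Then K (dimension 2) consists of the simplices:

  0-simplices (5): [v_0], [v_1], [v_2], [v_3], [v_4]
  1-simplices (9): [v_0,v_1], [v_0,v_2], [v_0,v_3], [v_0,v_4], [v_1,v_2], [v_1,v_4], [v_2,v_3], [v_2,v_4], [v_3,v_4]
  2-simplices (6): [v_0,v_1,v_2], [v_0,v_1,v_4], [v_0,v_2,v_3], [v_0,v_3,v_4], [v_1,v_2,v_4], [v_2,v_3,v_4]

giving chain groups C_0 ≅ Z^5, C_1 ≅ Z^9, C_2 ≅ Z^6.

The boundary map ∂_1: C_1 → C_0 sends each edge [p,q] (with p < q) to q − p.
The 5×9 boundary matrix has rank 4 and Smith normal form diag(1,1,1,1).

Boundary ∂_2: C_2 → C_1 acts by ∂[p,q,r] = [q,r] − [p,r] + [p,q]. For instance
  ∂[v_0,v_1,v_2] = [v_1,v_2] − [v_0,v_2] + [v_0,v_1],
  ∂[v_2,v_3,v_4] = [v_3,v_4] − [v_2,v_4] + [v_2,v_3].
The resulting 9×6 matrix has rank 5, and its Smith normal form has invariant factors (1,1,1,1,1).

Reading off H_k = ker ∂_k / im ∂_{k+1}:

  H_0: rank C_0 − rank ∂_1 = 5 − 4 = 1, and the invariant factors of ∂_1 are all 1, so H_0 ≅ Z.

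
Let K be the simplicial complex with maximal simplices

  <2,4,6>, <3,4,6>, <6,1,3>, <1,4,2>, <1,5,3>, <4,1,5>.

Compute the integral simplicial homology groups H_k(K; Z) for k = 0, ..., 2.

H_0 = Z,  H_1 = Z,  H_2 = 0.

We work with the vertex ordering 1 < 2 < 3 < 4 < 5 < 6. The simplices of K, each written with vertices in increasing order, are:

  0-simplices (6): [1], [2], [3], [4], [5], [6]
  1-simplices (12): [1,2], [1,3], [1,4], [1,5], [1,6], [2,4], [2,6], [3,4], [3,5], [3,6], [4,5], [4,6]
  2-simplices (6): [1,2,4], [1,3,5], [1,3,6], [1,4,5], [2,4,6], [3,4,6]

giving chain groups C_0 ≅ Z^6, C_1 ≅ Z^12, C_2 ≅ Z^6.

Boundary ∂_1: C_1 → C_0 is given by ∂[p,q] = [q] − [p].
The resulting 6×12 matrix has rank 5, and its Smith normal form has invariant factors (1,1,1,1,1).

The boundary map ∂_2: C_2 → C_1 maps a triangle to the signed sum of its edges. For instance
  ∂[1,2,4] = [2,4] − [1,4] + [1,2],
  ∂[2,4,6] = [4,6] − [2,6] + [2,4].
The 12×6 boundary matrix has rank 6 and Smith normal form diag(1,1,1,1,1,1).

Now H_k = ker ∂_k / im ∂_{k+1}, so:

  H_0: rank C_0 − rank ∂_1 = 6 − 5 = 1, and the invariant factors of ∂_1 are all 1, so H_0 = Z.
  H_1: rank ker ∂_1 − rank ∂_2 = (12 − 5) − 6 = 1, and the invariant factors of ∂_2 are all 1, so H_1 = Z.
  H_2: rank ker ∂_2 − rank ∂_3 = (6 − 6) − 0 = 0, and there is no ∂_3, so H_2 = 0.

(K is a triangulation of the cylinder S^1 x I.)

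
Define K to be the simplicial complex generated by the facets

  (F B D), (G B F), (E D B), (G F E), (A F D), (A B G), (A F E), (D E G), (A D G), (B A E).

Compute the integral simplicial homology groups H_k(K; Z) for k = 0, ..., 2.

Take the total order A < B < D < E < F < G on the vertex set. Then K (dimension 2) consists of the simplices:

  0-simplices (6): A, B, D, E, F, G
  1-simplices (15): AB, AD, AE, AF, AG, BD, BE, BF, BG, DE, DF, DG, EF, EG, FG
  2-simplices (10): ABE, ABG, ADF, ADG, AEF, BDE, BDF, BFG, DEG, EFG

giving chain groups C_0 ≅ Z^6, C_1 ≅ Z^15, C_2 ≅ Z^10.

The boundary map ∂_1: C_1 → C_0 sends each edge [p,q] (with p < q) to q − p.
The 6×15 boundary matrix has rank 5 and Smith normal form diag(1,1,1,1,1).

∂_2: C_2 → C_1 acts by ∂[p,q,r] = [q,r] − [p,r] + [p,q]. For instance
  ∂ABG = BG − AG + AB,
  ∂DEG = EG − DG + DE.
The resulting 15×10 matrix has rank 10, and its Smith normal form has invariant factors (1,1,1,1,1,1,1,1,1,2).

Reading off H_k = ker ∂_k / im ∂_{k+1}:

  H_0: rank C_0 − rank ∂_1 = 6 − 5 = 1, and the invariant factors of ∂_1 are all 1, so H_0 = Z.
  H_1: rank ker ∂_1 − rank ∂_2 = (15 − 5) − 10 = 0, and ∂_2 has invariant factor 2 > 1, so H_1 = Z/2.
  H_2: rank ker ∂_2 − rank ∂_3 = (10 − 10) − 0 = 0, and there is no ∂_3, so H_2 = 0.

H_0 = Z,  H_1 = Z/2,  H_2 = 0.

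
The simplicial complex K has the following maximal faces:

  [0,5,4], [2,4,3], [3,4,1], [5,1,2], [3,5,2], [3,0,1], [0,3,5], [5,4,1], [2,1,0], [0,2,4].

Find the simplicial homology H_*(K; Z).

We work with the vertex ordering 0 < 1 < 2 < 3 < 4 < 5. The simplices of K, each written with vertices in increasing order, are:

  0-simplices (6): [0], [1], [2], [3], [4], [5]
  1-simplices (15): [0,1], [0,2], [0,3], [0,4], [0,5], [1,2], [1,3], [1,4], [1,5], [2,3], [2,4], [2,5], [3,4], [3,5], [4,5]
  2-simplices (10): [0,1,2], [0,1,3], [0,2,4], [0,3,5], [0,4,5], [1,2,5], [1,3,4], [1,4,5], [2,3,4], [2,3,5]

so the chain groups are C_0 ≅ Z^6, C_1 ≅ Z^15, C_2 ≅ Z^10.

The boundary map ∂_1: C_1 → C_0 sends each edge [p,q] (with p < q) to q − p. For instance
  ∂[0,1] = [1] − [0].
The 6×15 boundary matrix has rank 5 and Smith normal form diag(1,1,1,1,1).

∂_2: C_2 → C_1 sends each 2-simplex [p,q,r] to [q,r] − [p,r] + [p,q]. For instance
  ∂[1,4,5] = [4,5] − [1,5] + [1,4],
  ∂[0,2,4] = [2,4] − [0,4] + [0,2].
The resulting 15×10 matrix has rank 10, and its Smith normal form has invariant factors (1,1,1,1,1,1,1,1,1,2).

Computing H_k = (kernel of ∂_k) / (image of ∂_{k+1}):

  H_0: rank C_0 − rank ∂_1 = 6 − 5 = 1, and the invariant factors of ∂_1 are all 1, so H_0 = Z.
  H_1: rank ker ∂_1 − rank ∂_2 = (15 − 5) − 10 = 0, and ∂_2 has invariant factor 2 > 1, so H_1 = Z/2.
  H_2: rank ker ∂_2 − rank ∂_3 = (10 − 10) − 0 = 0, and there is no ∂_3, so H_2 = 0.

H_0 ≅ Z,  H_1 ≅ Z/2,  H_2 = 0.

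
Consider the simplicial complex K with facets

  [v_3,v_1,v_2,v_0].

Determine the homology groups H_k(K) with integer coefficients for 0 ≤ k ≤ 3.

H_0 ≅ Z,  H_1 = 0,  H_2 = 0,  H_3 = 0.

We work with the vertex ordering v_0 < v_1 < v_2 < v_3. The simplices of K, each written with vertices in increasing order, are:

  0-simplices (4): [v_0], [v_1], [v_2], [v_3]
  1-simplices (6): [v_0,v_1], [v_0,v_2], [v_0,v_3], [v_1,v_2], [v_1,v_3], [v_2,v_3]
  2-simplices (4): [v_0,v_1,v_2], [v_0,v_1,v_3], [v_0,v_2,v_3], [v_1,v_2,v_3]
  3-simplices (1): [v_0,v_1,v_2,v_3]

Hence C_0 ≅ Z^4, C_1 ≅ Z^6, C_2 ≅ Z^4, C_3 ≅ Z^1.

Boundary ∂_1: C_1 → C_0 is given by ∂[p,q] = [q] − [p].
The resulting 4×6 matrix has rank 3, and its Smith normal form has invariant factors (1,1,1).

The boundary map ∂_2: C_2 → C_1 acts by ∂[p,q,r] = [q,r] − [p,r] + [p,q]. For instance
  ∂[v_0,v_1,v_3] = [v_1,v_3] − [v_0,v_3] + [v_0,v_1],
  ∂[v_0,v_1,v_2] = [v_1,v_2] − [v_0,v_2] + [v_0,v_1].
The 6×4 boundary matrix has rank 3 and Smith normal form diag(1,1,1).

Boundary ∂_3: C_3 → C_2 sends each 3-simplex σ to the alternating sum Σ_i (−1)^i (σ with its i-th vertex removed). For instance
  ∂[v_0,v_1,v_2,v_3] = [v_1,v_2,v_3] − [v_0,v_2,v_3] + [v_0,v_1,v_3] − [v_0,v_1,v_2].
The resulting 4×1 matrix has rank 1, and its Smith normal form has invariant factors (1).

Reading off H_k = ker ∂_k / im ∂_{k+1}:

  H_0: rank C_0 − rank ∂_1 = 4 − 3 = 1, and the invariant factors of ∂_1 are all 1, so H_0 ≅ Z.
  H_1: rank ker ∂_1 − rank ∂_2 = (6 − 3) − 3 = 0, and the invariant factors of ∂_2 are all 1, so H_1 ≅ 0.
  H_2: rank ker ∂_2 − rank ∂_3 = (4 − 3) − 1 = 0, and the invariant factors of ∂_3 are all 1, so H_2 ≅ 0.
  H_3: rank ker ∂_3 − rank ∂_4 = (1 − 1) − 0 = 0, and there is no ∂_4, so H_3 ≅ 0.

(K is a triangulation of the 3-simplex.)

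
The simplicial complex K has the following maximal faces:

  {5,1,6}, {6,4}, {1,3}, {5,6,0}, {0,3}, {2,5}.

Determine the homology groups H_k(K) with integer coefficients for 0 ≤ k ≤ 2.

H_0 = Z,  H_1 = Z,  H_2 = 0.

Take the total order 0 < 1 < 2 < 3 < 4 < 5 < 6 on the vertex set. Then K (dimension 2) consists of the simplices:

  0-simplices (7): [0], [1], [2], [3], [4], [5], [6]
  1-simplices (9): [0,3], [0,5], [0,6], [1,3], [1,5], [1,6], [2,5], [4,6], [5,6]
  2-simplices (2): [0,5,6], [1,5,6]

giving chain groups C_0 ≅ Z^7, C_1 ≅ Z^9, C_2 ≅ Z^2.

∂_1: C_1 → C_0 maps an edge to its endpoints' difference, ∂[p,q] = q − p. For instance
  ∂[1,3] = [3] − [1].
This gives a 7×9 integer matrix of rank 6; reducing to Smith normal form yields diagonal entries (1,1,1,1,1,1).

Boundary ∂_2: C_2 → C_1 acts by ∂[p,q,r] = [q,r] − [p,r] + [p,q]. For instance
  ∂[0,5,6] = [5,6] − [0,6] + [0,5],
  ∂[1,5,6] = [5,6] − [1,6] + [1,5].
The resulting 9×2 matrix has rank 2, and its Smith normal form has invariant factors (1,1).

Reading off H_k = ker ∂_k / im ∂_{k+1}:

  H_0: rank C_0 − rank ∂_1 = 7 − 6 = 1, and the invariant factors of ∂_1 are all 1, so H_0 ≅ Z.
  H_1: rank ker ∂_1 − rank ∂_2 = (9 − 6) − 2 = 1, and the invariant factors of ∂_2 are all 1, so H_1 ≅ Z.
  H_2: rank ker ∂_2 − rank ∂_3 = (2 − 2) − 0 = 0, and there is no ∂_3, so H_2 ≅ 0.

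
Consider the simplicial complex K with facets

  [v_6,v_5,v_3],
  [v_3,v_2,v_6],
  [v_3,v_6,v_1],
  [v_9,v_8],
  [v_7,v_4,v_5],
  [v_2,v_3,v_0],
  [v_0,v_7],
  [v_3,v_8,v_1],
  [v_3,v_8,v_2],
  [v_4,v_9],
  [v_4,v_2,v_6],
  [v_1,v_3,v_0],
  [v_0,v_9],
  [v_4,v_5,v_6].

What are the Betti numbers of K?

Take the total order v_0 < v_1 < v_2 < v_3 < v_4 < v_5 < v_6 < v_7 < v_8 < v_9 on the vertex set. Then K (dimension 2) consists of the simplices:

  0-simplices (10): [v_0], [v_1], [v_2], [v_3], [v_4], [v_5], [v_6], [v_7], [v_8], [v_9]
  1-simplices (22): (22 of them)
  2-simplices (10): [v_0,v_1,v_3], [v_0,v_2,v_3], [v_1,v_3,v_6], [v_1,v_3,v_8], [v_2,v_3,v_6], [v_2,v_3,v_8], [v_2,v_4,v_6], [v_3,v_5,v_6], [v_4,v_5,v_6], [v_4,v_5,v_7]

so the chain groups are C_0 ≅ Z^10, C_1 ≅ Z^22, C_2 ≅ Z^10.

Boundary ∂_1: C_1 → C_0 sends each edge [p,q] (with p < q) to q − p.
As a 10×22 matrix over Z this has rank 9, with invariant factors (1,1,1,1,1,1,1,1,1).

The boundary map ∂_2: C_2 → C_1 maps a triangle to the signed sum of its edges. For instance
  ∂[v_1,v_3,v_6] = [v_3,v_6] − [v_1,v_6] + [v_1,v_3],
  ∂[v_2,v_3,v_8] = [v_3,v_8] − [v_2,v_8] + [v_2,v_3].
This gives a 22×10 integer matrix of rank 10; reducing to Smith normal form yields diagonal entries (1,1,1,1,1,1,1,1,1,1).

From H_k ≅ ker(∂_k) / im(∂_{k+1}) we obtain:

  H_0: rank C_0 − rank ∂_1 = 10 − 9 = 1, and the invariant factors of ∂_1 are all 1, so H_0 ≅ Z.
  H_1: rank ker ∂_1 − rank ∂_2 = (22 − 9) − 10 = 3, and the invariant factors of ∂_2 are all 1, so H_1 ≅ Z^3.
  H_2: rank ker ∂_2 − rank ∂_3 = (10 − 10) − 0 = 0, and there is no ∂_3, so H_2 ≅ 0.

As a check, the Euler characteristic is 10 − 22 + 10 = -2, which agrees with 1 − 3 + 0 = -2.

Hence the Betti numbers are b_0 = 1, b_1 = 3, b_2 = 0.

b_0 = 1, b_1 = 3, b_2 = 0.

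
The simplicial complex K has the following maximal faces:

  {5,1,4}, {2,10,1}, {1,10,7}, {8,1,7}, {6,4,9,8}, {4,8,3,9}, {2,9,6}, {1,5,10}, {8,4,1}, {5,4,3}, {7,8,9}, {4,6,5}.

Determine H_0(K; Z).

We work with the vertex ordering 1 < 2 < 3 < 4 < 5 < 6 < 7 < 8 < 9 < 10. The simplices of K, each written with vertices in increasing order, are:

  0-simplices (10): [1], [2], [3], [4], [5], [6], [7], [8], [9], [10]
  1-simplices (25): (25 of them)
  2-simplices (17): [1,2,10], [1,4,5], [1,4,8], [1,5,10], [1,7,8], [1,7,10], [2,6,9], [3,4,5], [3,4,8], [3,4,9], [3,8,9], [4,5,6], [4,6,8], [4,6,9], [4,8,9], [6,8,9], [7,8,9]
  3-simplices (2): [3,4,8,9], [4,6,8,9]

Hence C_0 ≅ Z^10, C_1 ≅ Z^25, C_2 ≅ Z^17, C_3 ≅ Z^2.

Boundary ∂_1: C_1 → C_0 sends each edge [p,q] (with p < q) to q − p.
The 10×25 boundary matrix has rank 9 and Smith normal form diag(1,1,1,1,1,1,1,1,1).

∂_2: C_2 → C_1 maps a triangle to the signed sum of its edges. For instance
  ∂[1,5,10] = [5,10] − [1,10] + [1,5],
  ∂[3,8,9] = [8,9] − [3,9] + [3,8].
The resulting 25×17 matrix has rank 15, and its Smith normal form has invariant factors (1,1,1,1,1,1,1,1,1,1,1,1,1,1,1).

∂_3: C_3 → C_2 sends each 3-simplex σ to the alternating sum Σ_i (−1)^i (σ with its i-th vertex removed). For instance
  ∂[3,4,8,9] = [4,8,9] − [3,8,9] + [3,4,9] − [3,4,8],
  ∂[4,6,8,9] = [6,8,9] − [4,8,9] + [4,6,9] − [4,6,8].
As a 17×2 matrix over Z this has rank 2, with invariant factors (1,1).

Now H_k = ker ∂_k / im ∂_{k+1}, so:

  H_0: rank C_0 − rank ∂_1 = 10 − 9 = 1, and the invariant factors of ∂_1 are all 1, so H_0 ≅ Z.

H_0 ≅ Z.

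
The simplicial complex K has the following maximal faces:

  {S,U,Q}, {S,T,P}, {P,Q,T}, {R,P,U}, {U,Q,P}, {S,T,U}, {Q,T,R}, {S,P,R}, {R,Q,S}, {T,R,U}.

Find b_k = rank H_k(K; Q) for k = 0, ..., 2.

b_0 = 1, b_1 = 0, b_2 = 0.

Fix the vertex order P < Q < R < S < T < U and write every simplex with vertices in increasing order. Then dim K = 2 and the simplices of K are:

  0-simplices (6): P, Q, R, S, T, U
  1-simplices (15): PQ, PR, PS, PT, PU, QR, QS, QT, QU, RS, RT, RU, ST, SU, TU
  2-simplices (10): PQT, PQU, PRS, PRU, PST, QRS, QRT, QSU, RTU, STU

giving chain groups C_0 ≅ Z^6, C_1 ≅ Z^15, C_2 ≅ Z^10.

The boundary map ∂_1: C_1 → C_0 maps an edge to its endpoints' difference, ∂[p,q] = q − p. For instance
  ∂QR = R − Q.
As a 6×15 matrix over Z this has rank 5, with invariant factors (1,1,1,1,1).

∂_2: C_2 → C_1 sends each 2-simplex [p,q,r] to [q,r] − [p,r] + [p,q]. For instance
  ∂QRT = RT − QT + QR,
  ∂PQT = QT − PT + PQ.
The 15×10 boundary matrix has rank 10 and Smith normal form diag(1,1,1,1,1,1,1,1,1,2).

Computing H_k = (kernel of ∂_k) / (image of ∂_{k+1}):

  H_0: rank C_0 − rank ∂_1 = 6 − 5 = 1, and the invariant factors of ∂_1 are all 1, so H_0 = Z.
  H_1: rank ker ∂_1 − rank ∂_2 = (15 − 5) − 10 = 0, and ∂_2 has invariant factor 2 > 1, so H_1 = Z/2Z.
  H_2: rank ker ∂_2 − rank ∂_3 = (10 − 10) − 0 = 0, and there is no ∂_3, so H_2 = 0.

Hence the Betti numbers are b_0 = 1, b_1 = 0, b_2 = 0.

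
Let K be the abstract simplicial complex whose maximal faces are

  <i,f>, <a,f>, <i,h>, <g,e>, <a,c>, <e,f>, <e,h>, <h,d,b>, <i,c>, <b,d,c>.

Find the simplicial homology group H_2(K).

H_2 = 0.

We work with the vertex ordering a < b < c < d < e < f < g < h < i. The simplices of K, each written with vertices in increasing order, are:

  0-simplices (9): a, b, c, d, e, f, g, h, i
  1-simplices (13): ac, af, bc, bd, bh, cd, ci, dh, ef, eg, eh, fi, hi
  2-simplices (2): bcd, bdh

Hence C_0 ≅ Z^9, C_1 ≅ Z^13, C_2 ≅ Z^2.

Boundary ∂_1: C_1 → C_0 is given by ∂[p,q] = [q] − [p].
The 9×13 boundary matrix has rank 8 and Smith normal form diag(1,1,1,1,1,1,1,1).

∂_2: C_2 → C_1 maps a triangle to the signed sum of its edges. For instance
  ∂bcd = cd − bd + bc,
  ∂bdh = dh − bh + bd.
This gives a 13×2 integer matrix of rank 2; reducing to Smith normal form yields diagonal entries (1,1).

Now H_k = ker ∂_k / im ∂_{k+1}, so:

  H_2: rank ker ∂_2 − rank ∂_3 = (2 − 2) − 0 = 0, and there is no ∂_3, so H_2 = 0.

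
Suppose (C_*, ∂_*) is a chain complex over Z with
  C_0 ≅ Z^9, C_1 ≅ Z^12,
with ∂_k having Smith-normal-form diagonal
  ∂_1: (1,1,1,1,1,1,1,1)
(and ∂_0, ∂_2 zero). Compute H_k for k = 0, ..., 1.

H_0: b_0 = 9 − 0 − 8 = 1; torsion from ∂_1 factors > 1: none. So H_0 ≅ Z.
H_1: b_1 = 12 − 8 − 0 = 4; torsion from ∂_2 factors > 1: none. So H_1 ≅ Z^4.

H_0 ≅ Z,  H_1 ≅ Z^4.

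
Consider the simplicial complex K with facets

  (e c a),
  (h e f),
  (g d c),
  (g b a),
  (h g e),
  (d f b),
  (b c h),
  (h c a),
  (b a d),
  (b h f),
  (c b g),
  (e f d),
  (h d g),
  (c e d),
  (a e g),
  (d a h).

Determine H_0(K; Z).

Take the total order a < b < c < d < e < f < g < h on the vertex set. Then K (dimension 2) consists of the simplices:

  0-simplices (8): a, b, c, d, e, f, g, h
  1-simplices (24): ab, ac, ad, ae, ag, ah, bc, bd, bf, bg, bh, cd, ce, cg, ch, de, df, dg, dh, ef, eg, eh, fh, gh
  2-simplices (16): abd, abg, ace, ach, adh, aeg, bcg, bch, bdf, bfh, cde, cdg, def, dgh, efh, egh

giving chain groups C_0 ≅ Z^8, C_1 ≅ Z^24, C_2 ≅ Z^16.

Boundary ∂_1: C_1 → C_0 is given by ∂[p,q] = [q] − [p].
The 8×24 boundary matrix has rank 7 and Smith normal form diag(1,1,1,1,1,1,1).

Boundary ∂_2: C_2 → C_1 sends each 2-simplex [p,q,r] to [q,r] − [p,r] + [p,q]. For instance
  ∂bcg = cg − bg + bc,
  ∂abd = bd − ad + ab.
This gives a 24×16 integer matrix of rank 15; reducing to Smith normal form yields diagonal entries (1,1,1,1,1,1,1,1,1,1,1,1,1,1,1).

Reading off H_k = ker ∂_k / im ∂_{k+1}:

  H_0: rank C_0 − rank ∂_1 = 8 − 7 = 1, and the invariant factors of ∂_1 are all 1, so H_0 ≅ Z.

(K is a triangulation of the torus T^2.)

H_0 ≅ Z.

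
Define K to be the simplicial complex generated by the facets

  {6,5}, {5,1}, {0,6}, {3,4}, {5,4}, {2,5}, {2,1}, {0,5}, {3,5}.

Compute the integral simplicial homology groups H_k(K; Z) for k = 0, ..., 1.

We work with the vertex ordering 0 < 1 < 2 < 3 < 4 < 5 < 6. The simplices of K, each written with vertices in increasing order, are:

  0-simplices (7): [0], [1], [2], [3], [4], [5], [6]
  1-simplices (9): [0,5], [0,6], [1,2], [1,5], [2,5], [3,4], [3,5], [4,5], [5,6]

so the chain groups are C_0 ≅ Z^7, C_1 ≅ Z^9.

The boundary map ∂_1: C_1 → C_0 is given by ∂[p,q] = [q] − [p]. For instance
  ∂[4,5] = [5] − [4].
This gives a 7×9 integer matrix of rank 6; reducing to Smith normal form yields diagonal entries (1,1,1,1,1,1).

Reading off H_k = ker ∂_k / im ∂_{k+1}:

  H_0: rank C_0 − rank ∂_1 = 7 − 6 = 1, and the invariant factors of ∂_1 are all 1, so H_0 ≅ Z.
  H_1: rank ker ∂_1 − rank ∂_2 = (9 − 6) − 0 = 3, and there is no ∂_2, so H_1 ≅ Z^3.

H_0 ≅ Z,  H_1 ≅ Z^3.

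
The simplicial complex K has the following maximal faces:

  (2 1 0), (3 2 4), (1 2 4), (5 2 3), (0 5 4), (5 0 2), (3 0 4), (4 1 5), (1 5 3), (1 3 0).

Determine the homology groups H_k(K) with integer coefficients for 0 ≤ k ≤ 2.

K has 6 vertices, 15 edges, 10 triangles.
rank ∂_0 = 0, rank ∂_1 = 5 ⇒ b_0 = 6 − 0 − 5 = 1; all invariant factors of ∂_1 are 1 so no torsion. So H_0 = Z.
rank ∂_1 = 5, rank ∂_2 = 10 ⇒ b_1 = 15 − 5 − 10 = 0; ∂_2 has invariant factor(s) [2] giving torsion. So H_1 = Z_2.
rank ∂_2 = 10, rank ∂_3 = 0 ⇒ b_2 = 10 − 10 − 0 = 0. So H_2 = 0.

H_0 = Z,  H_1 = Z_2,  H_2 = 0.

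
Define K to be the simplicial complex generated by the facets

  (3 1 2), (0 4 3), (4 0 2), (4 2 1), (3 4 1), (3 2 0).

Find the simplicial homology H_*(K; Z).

H_0 = Z,  H_1 = 0,  H_2 = Z.

Fix the vertex order 0 < 1 < 2 < 3 < 4 and write every simplex with vertices in increasing order. Then dim K = 2 and the simplices of K are:

  0-simplices (5): [0], [1], [2], [3], [4]
  1-simplices (9): [0,2], [0,3], [0,4], [1,2], [1,3], [1,4], [2,3], [2,4], [3,4]
  2-simplices (6): [0,2,3], [0,2,4], [0,3,4], [1,2,3], [1,2,4], [1,3,4]

giving chain groups C_0 ≅ Z^5, C_1 ≅ Z^9, C_2 ≅ Z^6.

∂_1: C_1 → C_0 is given by ∂[p,q] = [q] − [p]. For instance
  ∂[0,2] = [2] − [0].
The resulting 5×9 matrix has rank 4, and its Smith normal form has invariant factors (1,1,1,1).

Boundary ∂_2: C_2 → C_1 acts by ∂[p,q,r] = [q,r] − [p,r] + [p,q]. For instance
  ∂[1,2,4] = [2,4] − [1,4] + [1,2],
  ∂[1,3,4] = [3,4] − [1,4] + [1,3].
The resulting 9×6 matrix has rank 5, and its Smith normal form has invariant factors (1,1,1,1,1).

Computing H_k = (kernel of ∂_k) / (image of ∂_{k+1}):

  H_0: rank C_0 − rank ∂_1 = 5 − 4 = 1, and the invariant factors of ∂_1 are all 1, so H_0 ≅ Z.
  H_1: rank ker ∂_1 − rank ∂_2 = (9 − 4) − 5 = 0, and the invariant factors of ∂_2 are all 1, so H_1 ≅ 0.
  H_2: rank ker ∂_2 − rank ∂_3 = (6 − 5) − 0 = 1, and there is no ∂_3, so H_2 ≅ Z.

As a check, the Euler characteristic is 5 − 9 + 6 = 2, which agrees with 1 − 0 + 1 = 2.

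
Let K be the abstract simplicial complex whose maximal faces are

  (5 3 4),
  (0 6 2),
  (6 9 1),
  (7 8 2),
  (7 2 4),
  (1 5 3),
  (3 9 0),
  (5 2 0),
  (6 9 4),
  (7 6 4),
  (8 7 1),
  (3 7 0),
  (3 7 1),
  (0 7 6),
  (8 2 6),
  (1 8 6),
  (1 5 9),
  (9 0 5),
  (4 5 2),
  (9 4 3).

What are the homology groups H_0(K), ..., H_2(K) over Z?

K has 10 vertices, 30 edges, 20 triangles.
rank ∂_0 = 0, rank ∂_1 = 9 ⇒ b_0 = 10 − 0 − 9 = 1; all invariant factors of ∂_1 are 1 so no torsion. So H_0 = Z.
rank ∂_1 = 9, rank ∂_2 = 20 ⇒ b_1 = 30 − 9 − 20 = 1; ∂_2 has invariant factor(s) [2] giving torsion. So H_1 = Z ⊕ Z/2.
rank ∂_2 = 20, rank ∂_3 = 0 ⇒ b_2 = 20 − 20 − 0 = 0. So H_2 = 0.

H_0 = Z,  H_1 = Z ⊕ Z/2,  H_2 = 0.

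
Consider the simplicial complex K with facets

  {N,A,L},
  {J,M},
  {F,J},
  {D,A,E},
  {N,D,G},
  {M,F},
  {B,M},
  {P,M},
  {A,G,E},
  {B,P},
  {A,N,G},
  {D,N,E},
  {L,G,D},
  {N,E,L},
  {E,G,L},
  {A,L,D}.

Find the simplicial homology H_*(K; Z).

H_0 ≅ Z^2,  H_1 ≅ Z^2 × Z/2,  H_2 = 0.

K has 11 vertices, 21 edges, 10 triangles.
rank ∂_0 = 0, rank ∂_1 = 9 ⇒ b_0 = 11 − 0 − 9 = 2; all invariant factors of ∂_1 are 1 so no torsion. So H_0 = Z^2.
rank ∂_1 = 9, rank ∂_2 = 10 ⇒ b_1 = 21 − 9 − 10 = 2; ∂_2 has invariant factor(s) [2] giving torsion. So H_1 = Z^2 × Z/2.
rank ∂_2 = 10, rank ∂_3 = 0 ⇒ b_2 = 10 − 10 − 0 = 0. So H_2 = 0.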